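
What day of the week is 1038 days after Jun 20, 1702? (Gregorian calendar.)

Thursday

Jun 20, 1702 is a Tuesday.
1038 mod 7 = 2, so 1038 days after a Tuesday is Tuesday + 2 = Thursday.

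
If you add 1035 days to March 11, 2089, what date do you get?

+365 (one year) → Mar 11, 2090 (670 left).
+365 (one year) → Mar 11, 2091 (305 left).
Mar has 31 days: +21 → Apr 1, 2091 (284 left).
Apr has 30 days: +30 → May 1, 2091 (254 left).
May has 31 days: +31 → Jun 1, 2091 (223 left).
Jun has 30 days: +30 → Jul 1, 2091 (193 left).
Jul has 31 days: +31 → Aug 1, 2091 (162 left).
Aug has 31 days: +31 → Sep 1, 2091 (131 left).
Sep has 30 days: +30 → Oct 1, 2091 (101 left).
Oct has 31 days: +31 → Nov 1, 2091 (70 left).
Nov has 30 days: +30 → Dec 1, 2091 (40 left).
Dec has 31 days: +31 → Jan 1, 2092 (9 left).
+9 → Jan 10, 2092.

January 10, 2092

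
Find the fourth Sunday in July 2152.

July 23, 2152

July 1, 2152 is a Saturday.
The first Sunday is therefore July 2 (1 days later).
The fourth Sunday is 2 + 3×7 = July 23.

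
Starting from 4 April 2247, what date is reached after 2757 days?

October 21, 2254

+366 (one year; includes Feb 29, 2248) → Apr 4, 2248 (2391 left).
+365 (one year) → Apr 4, 2249 (2026 left).
+365 (one year) → Apr 4, 2250 (1661 left).
+365 (one year) → Apr 4, 2251 (1296 left).
+366 (one year; includes Feb 29, 2252) → Apr 4, 2252 (930 left).
+365 (one year) → Apr 4, 2253 (565 left).
+365 (one year) → Apr 4, 2254 (200 left).
Apr has 30 days: +27 → May 1, 2254 (173 left).
May has 31 days: +31 → Jun 1, 2254 (142 left).
Jun has 30 days: +30 → Jul 1, 2254 (112 left).
Jul has 31 days: +31 → Aug 1, 2254 (81 left).
Aug has 31 days: +31 → Sep 1, 2254 (50 left).
Sep has 30 days: +30 → Oct 1, 2254 (20 left).
+20 → Oct 21, 2254.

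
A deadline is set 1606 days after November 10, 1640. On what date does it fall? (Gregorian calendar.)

+365 (one year) → Nov 10, 1641 (1241 left).
+365 (one year) → Nov 10, 1642 (876 left).
+365 (one year) → Nov 10, 1643 (511 left).
+366 (one year; includes Feb 29, 1644) → Nov 10, 1644 (145 left).
Nov has 30 days: +21 → Dec 1, 1644 (124 left).
Dec has 31 days: +31 → Jan 1, 1645 (93 left).
Jan has 31 days: +31 → Feb 1, 1645 (62 left).
Feb has 28 days: +28 → Mar 1, 1645 (34 left).
Mar has 31 days: +31 → Apr 1, 1645 (3 left).
+3 → Apr 4, 1645.

April 4, 1645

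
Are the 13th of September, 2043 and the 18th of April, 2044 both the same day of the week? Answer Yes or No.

From Sep 13, 2043 to Apr 18, 2044 is 218 days.
218 mod 7 = 1, so they are different weekdays.
(Sep 13, 2043 is a Sunday; Apr 18, 2044 is a Monday.)

No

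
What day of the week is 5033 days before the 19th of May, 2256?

First find the weekday of May 19, 2256. Doomsday rule: the anchor day for the 2200s is Friday. For year 56: 56÷12 = 4 r 8, and 8÷4 = 2, so 4+8+2 = 14.
Friday + 14 ≡ Friday — that's 2256's doomsday.
In May the doomsday date is May 9.
May 19 is 10 days after May 9; 10 mod 7 = 3, so Friday + 3 = Monday.
5033 mod 7 = 0, so 5033 days before a Monday is Monday − 0 = Monday.

Monday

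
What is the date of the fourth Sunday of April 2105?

April 1, 2105 is a Wednesday.
The first Sunday is therefore April 5 (4 days later).
The fourth Sunday is 5 + 3×7 = April 26.

April 26, 2105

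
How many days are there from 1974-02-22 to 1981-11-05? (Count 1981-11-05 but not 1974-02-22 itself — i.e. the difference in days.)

Feb 22, 1974 → Feb 22, 1975: 365 days.
Feb 22, 1975 → Feb 22, 1976: 365 days.
Feb 22, 1976 → Feb 22, 1977: 366 days (Feb 29, 1976 is in that span).
Feb 22, 1977 → Feb 22, 1978: 365 days.
Feb 22, 1978 → Feb 22, 1979: 365 days.
Feb 22, 1979 → Feb 22, 1980: 365 days.
Feb 22, 1980 → Feb 22, 1981: 366 days (Feb 29, 1980 is in that span).
Feb 22, 1981 → Mar 22, 1981: 28 days (February has 28).
Mar 22, 1981 → Apr 22, 1981: 31 days (March has 31).
Apr 22, 1981 → May 22, 1981: 30 days (April has 30).
May 22, 1981 → Jun 22, 1981: 31 days (May has 31).
Jun 22, 1981 → Jul 22, 1981: 30 days (June has 30).
Jul 22, 1981 → Aug 22, 1981: 31 days (July has 31).
Aug 22, 1981 → Sep 22, 1981: 31 days (August has 31).
Sep 22, 1981 → Oct 22, 1981: 30 days (September has 30).
Oct 22, 1981 → Nov 5, 1981: 14 days.
Total: 2813 days.

2813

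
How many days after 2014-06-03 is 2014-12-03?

183

Jun 3, 2014 → Jul 3, 2014: 30 days (June has 30).
Jul 3, 2014 → Aug 3, 2014: 31 days (July has 31).
Aug 3, 2014 → Sep 3, 2014: 31 days (August has 31).
Sep 3, 2014 → Oct 3, 2014: 30 days (September has 30).
Oct 3, 2014 → Nov 3, 2014: 31 days (October has 31).
Nov 3, 2014 → Dec 3, 2014: 30 days.
Total: 183 days.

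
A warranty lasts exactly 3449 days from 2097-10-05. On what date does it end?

March 17, 2107

+365 (one year) → Oct 5, 2098 (3084 left).
+365 (one year) → Oct 5, 2099 (2719 left).
+365 (one year) → Oct 5, 2100 (2354 left).
+365 (one year) → Oct 5, 2101 (1989 left).
+365 (one year) → Oct 5, 2102 (1624 left).
+365 (one year) → Oct 5, 2103 (1259 left).
+366 (one year; includes Feb 29, 2104) → Oct 5, 2104 (893 left).
+365 (one year) → Oct 5, 2105 (528 left).
+365 (one year) → Oct 5, 2106 (163 left).
Oct has 31 days: +27 → Nov 1, 2106 (136 left).
Nov has 30 days: +30 → Dec 1, 2106 (106 left).
Dec has 31 days: +31 → Jan 1, 2107 (75 left).
Jan has 31 days: +31 → Feb 1, 2107 (44 left).
Feb has 28 days: +28 → Mar 1, 2107 (16 left).
+16 → Mar 17, 2107.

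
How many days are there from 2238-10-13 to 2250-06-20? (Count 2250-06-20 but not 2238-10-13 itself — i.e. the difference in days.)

4268

Oct 13, 2238 → Oct 13, 2239: 365 days.
Oct 13, 2239 → Oct 13, 2240: 366 days (Feb 29, 2240 is in that span).
Oct 13, 2240 → Oct 13, 2241: 365 days.
Oct 13, 2241 → Oct 13, 2242: 365 days.
Oct 13, 2242 → Oct 13, 2243: 365 days.
Oct 13, 2243 → Oct 13, 2244: 366 days (Feb 29, 2244 is in that span).
Oct 13, 2244 → Oct 13, 2245: 365 days.
Oct 13, 2245 → Oct 13, 2246: 365 days.
Oct 13, 2246 → Oct 13, 2247: 365 days.
Oct 13, 2247 → Oct 13, 2248: 366 days (Feb 29, 2248 is in that span).
Oct 13, 2248 → Oct 13, 2249: 365 days.
Oct 13, 2249 → Nov 13, 2249: 31 days (October has 31).
Nov 13, 2249 → Dec 13, 2249: 30 days (November has 30).
Dec 13, 2249 → Jan 13, 2250: 31 days (December has 31).
Jan 13, 2250 → Feb 13, 2250: 31 days (January has 31).
Feb 13, 2250 → Mar 13, 2250: 28 days (February has 28).
Mar 13, 2250 → Apr 13, 2250: 31 days (March has 31).
Apr 13, 2250 → May 13, 2250: 30 days (April has 30).
May 13, 2250 → Jun 13, 2250: 31 days (May has 31).
Jun 13, 2250 → Jun 20, 2250: 7 days.
Total: 4268 days.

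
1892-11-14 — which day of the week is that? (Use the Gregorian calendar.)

Doomsday rule: the anchor day for the 1800s is Friday. For year 92: 92÷12 = 7 r 8, and 8÷4 = 2, so 7+8+2 = 17.
Friday + 17 ≡ Monday — that's 1892's doomsday.
In November the doomsday date is Nov 7.
Nov 14 is 7 days after Nov 7; 7 mod 7 = 0, so Monday + 0 = Monday.

Monday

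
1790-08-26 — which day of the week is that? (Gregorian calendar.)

Thursday

Doomsday rule: the anchor day for the 1700s is Sunday. For year 90: 90÷12 = 7 r 6, and 6÷4 = 1, so 7+6+1 = 14.
Sunday + 14 ≡ Sunday — that's 1790's doomsday.
In August the doomsday date is Aug 8.
Aug 26 is 18 days after Aug 8; 18 mod 7 = 4, so Sunday + 4 = Thursday.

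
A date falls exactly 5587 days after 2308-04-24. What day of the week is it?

Saturday

First find the weekday of Apr 24, 2308. Doomsday rule: the anchor day for the 2300s is Wednesday. For year 08: 8÷12 = 0 r 8, and 8÷4 = 2, so 0+8+2 = 10.
Wednesday + 10 ≡ Saturday — that's 2308's doomsday.
In April the doomsday date is Apr 4.
Apr 24 is 20 days after Apr 4; 20 mod 7 = 6, so Saturday + 6 = Friday.
5587 mod 7 = 1, so 5587 days after a Friday is Friday + 1 = Saturday.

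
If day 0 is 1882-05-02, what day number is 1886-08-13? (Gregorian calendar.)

1564

May 2, 1882 → May 2, 1883: 365 days.
May 2, 1883 → May 2, 1884: 366 days (Feb 29, 1884 is in that span).
May 2, 1884 → May 2, 1885: 365 days.
May 2, 1885 → May 2, 1886: 365 days.
May 2, 1886 → Jun 2, 1886: 31 days (May has 31).
Jun 2, 1886 → Jul 2, 1886: 30 days (June has 30).
Jul 2, 1886 → Aug 2, 1886: 31 days (July has 31).
Aug 2, 1886 → Aug 13, 1886: 11 days.
Total: 1564 days.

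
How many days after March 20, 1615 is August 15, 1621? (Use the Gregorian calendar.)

Mar 20, 1615 → Mar 20, 1616: 366 days (Feb 29, 1616 is in that span).
Mar 20, 1616 → Mar 20, 1617: 365 days.
Mar 20, 1617 → Mar 20, 1618: 365 days.
Mar 20, 1618 → Mar 20, 1619: 365 days.
Mar 20, 1619 → Mar 20, 1620: 366 days (Feb 29, 1620 is in that span).
Mar 20, 1620 → Mar 20, 1621: 365 days.
Mar 20, 1621 → Apr 20, 1621: 31 days (March has 31).
Apr 20, 1621 → May 20, 1621: 30 days (April has 30).
May 20, 1621 → Jun 20, 1621: 31 days (May has 31).
Jun 20, 1621 → Jul 20, 1621: 30 days (June has 30).
Jul 20, 1621 → Aug 15, 1621: 26 days.
Total: 2340 days.

2340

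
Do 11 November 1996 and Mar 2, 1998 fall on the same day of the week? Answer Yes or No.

From Nov 11, 1996 to Mar 2, 1998 is 476 days.
476 mod 7 = 0, so they are the same weekday.
(Nov 11, 1996 is a Monday; Mar 2, 1998 is a Monday.)

Yes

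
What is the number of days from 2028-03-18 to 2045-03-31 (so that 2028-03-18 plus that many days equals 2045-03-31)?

Mar 18, 2028 → Mar 18, 2029: 365 days.
Mar 18, 2029 → Mar 18, 2030: 365 days.
Mar 18, 2030 → Mar 18, 2031: 365 days.
Mar 18, 2031 → Mar 18, 2032: 366 days (Feb 29, 2032 is in that span).
Mar 18, 2032 → Mar 18, 2033: 365 days.
Mar 18, 2033 → Mar 18, 2034: 365 days.
Mar 18, 2034 → Mar 18, 2035: 365 days.
Mar 18, 2035 → Mar 18, 2036: 366 days (Feb 29, 2036 is in that span).
Mar 18, 2036 → Mar 18, 2037: 365 days.
Mar 18, 2037 → Mar 18, 2038: 365 days.
Mar 18, 2038 → Mar 18, 2039: 365 days.
Mar 18, 2039 → Mar 18, 2040: 366 days (Feb 29, 2040 is in that span).
Mar 18, 2040 → Mar 18, 2041: 365 days.
Mar 18, 2041 → Mar 18, 2042: 365 days.
Mar 18, 2042 → Mar 18, 2043: 365 days.
Mar 18, 2043 → Mar 18, 2044: 366 days (Feb 29, 2044 is in that span).
Mar 18, 2044 → Apr 18, 2044: 31 days (March has 31).
Apr 18, 2044 → May 18, 2044: 30 days (April has 30).
May 18, 2044 → Jun 18, 2044: 31 days (May has 31).
Jun 18, 2044 → Jul 18, 2044: 30 days (June has 30).
Jul 18, 2044 → Aug 18, 2044: 31 days (July has 31).
Aug 18, 2044 → Sep 18, 2044: 31 days (August has 31).
Sep 18, 2044 → Oct 18, 2044: 30 days (September has 30).
Oct 18, 2044 → Nov 18, 2044: 31 days (October has 31).
Nov 18, 2044 → Dec 18, 2044: 30 days (November has 30).
Dec 18, 2044 → Jan 18, 2045: 31 days (December has 31).
Jan 18, 2045 → Feb 18, 2045: 31 days (January has 31).
Feb 18, 2045 → Mar 18, 2045: 28 days (February has 28).
Mar 18, 2045 → Mar 31, 2045: 13 days.
Total: 6222 days.

6222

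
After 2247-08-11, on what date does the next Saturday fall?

Aug 11, 2247 is a Wednesday.
From Wednesday to the next Saturday is 3 days.
Aug 11, 2247 + 3 = Aug 14, 2247.

August 14, 2247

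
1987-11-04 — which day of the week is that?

January 1, 1987 is a Thursday.
Jan 1, 1987 → Feb 1, 1987: 31 days (January has 31).
Feb 1, 1987 → Mar 1, 1987: 28 days (February has 28).
Mar 1, 1987 → Apr 1, 1987: 31 days (March has 31).
Apr 1, 1987 → May 1, 1987: 30 days (April has 30).
May 1, 1987 → Jun 1, 1987: 31 days (May has 31).
Jun 1, 1987 → Jul 1, 1987: 30 days (June has 30).
Jul 1, 1987 → Aug 1, 1987: 31 days (July has 31).
Aug 1, 1987 → Sep 1, 1987: 31 days (August has 31).
Sep 1, 1987 → Oct 1, 1987: 30 days (September has 30).
Oct 1, 1987 → Nov 1, 1987: 31 days (October has 31).
Nov 1, 1987 → Nov 4, 1987: 3 days.
Total: 307 days.
307 mod 7 = 6, so Thursday + 6 = Wednesday.

Wednesday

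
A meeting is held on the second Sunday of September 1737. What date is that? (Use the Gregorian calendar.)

September 8, 1737

September 1, 1737 is a Sunday.
The first Sunday is therefore September 1 (same day).
The second Sunday is 1 + 1×7 = September 8.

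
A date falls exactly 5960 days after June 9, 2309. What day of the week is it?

Saturday

First find the weekday of Jun 9, 2309. Doomsday rule: the anchor day for the 2300s is Wednesday. For year 09: 9÷12 = 0 r 9, and 9÷4 = 2, so 0+9+2 = 11.
Wednesday + 11 ≡ Sunday — that's 2309's doomsday.
In June the doomsday date is Jun 6.
Jun 9 is 3 days after Jun 6; 3 mod 7 = 3, so Sunday + 3 = Wednesday.
5960 mod 7 = 3, so 5960 days after a Wednesday is Wednesday + 3 = Saturday.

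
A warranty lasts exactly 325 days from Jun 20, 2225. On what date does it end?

May 11, 2226

Jun has 30 days: +11 → Jul 1, 2225 (314 left).
Jul has 31 days: +31 → Aug 1, 2225 (283 left).
Aug has 31 days: +31 → Sep 1, 2225 (252 left).
Sep has 30 days: +30 → Oct 1, 2225 (222 left).
Oct has 31 days: +31 → Nov 1, 2225 (191 left).
Nov has 30 days: +30 → Dec 1, 2225 (161 left).
Dec has 31 days: +31 → Jan 1, 2226 (130 left).
Jan has 31 days: +31 → Feb 1, 2226 (99 left).
Feb has 28 days: +28 → Mar 1, 2226 (71 left).
Mar has 31 days: +31 → Apr 1, 2226 (40 left).
Apr has 30 days: +30 → May 1, 2226 (10 left).
+10 → May 11, 2226.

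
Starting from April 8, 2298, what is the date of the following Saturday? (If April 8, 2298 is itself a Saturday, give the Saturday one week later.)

April 9, 2298

Apr 8, 2298 is a Friday.
From Friday to the next Saturday is 1 day.
Apr 8, 2298 + 1 = Apr 9, 2298.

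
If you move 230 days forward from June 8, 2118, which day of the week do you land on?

Jun 8, 2118 is a Wednesday.
230 mod 7 = 6, so 230 days after a Wednesday is Wednesday + 6 = Tuesday.

Tuesday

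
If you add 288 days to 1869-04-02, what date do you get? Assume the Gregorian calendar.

Apr has 30 days: +29 → May 1, 1869 (259 left).
May has 31 days: +31 → Jun 1, 1869 (228 left).
Jun has 30 days: +30 → Jul 1, 1869 (198 left).
Jul has 31 days: +31 → Aug 1, 1869 (167 left).
Aug has 31 days: +31 → Sep 1, 1869 (136 left).
Sep has 30 days: +30 → Oct 1, 1869 (106 left).
Oct has 31 days: +31 → Nov 1, 1869 (75 left).
Nov has 30 days: +30 → Dec 1, 1869 (45 left).
Dec has 31 days: +31 → Jan 1, 1870 (14 left).
+14 → Jan 15, 1870.

January 15, 1870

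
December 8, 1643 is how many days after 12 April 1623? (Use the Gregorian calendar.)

7545

Apr 12, 1623 → Apr 12, 1624: 366 days (Feb 29, 1624 is in that span).
Apr 12, 1624 → Apr 12, 1625: 365 days.
Apr 12, 1625 → Apr 12, 1626: 365 days.
Apr 12, 1626 → Apr 12, 1627: 365 days.
Apr 12, 1627 → Apr 12, 1628: 366 days (Feb 29, 1628 is in that span).
Apr 12, 1628 → Apr 12, 1629: 365 days.
Apr 12, 1629 → Apr 12, 1630: 365 days.
Apr 12, 1630 → Apr 12, 1631: 365 days.
Apr 12, 1631 → Apr 12, 1632: 366 days (Feb 29, 1632 is in that span).
Apr 12, 1632 → Apr 12, 1633: 365 days.
Apr 12, 1633 → Apr 12, 1634: 365 days.
Apr 12, 1634 → Apr 12, 1635: 365 days.
Apr 12, 1635 → Apr 12, 1636: 366 days (Feb 29, 1636 is in that span).
Apr 12, 1636 → Apr 12, 1637: 365 days.
Apr 12, 1637 → Apr 12, 1638: 365 days.
Apr 12, 1638 → Apr 12, 1639: 365 days.
Apr 12, 1639 → Apr 12, 1640: 366 days (Feb 29, 1640 is in that span).
Apr 12, 1640 → Apr 12, 1641: 365 days.
Apr 12, 1641 → Apr 12, 1642: 365 days.
Apr 12, 1642 → Apr 12, 1643: 365 days.
Apr 12, 1643 → May 12, 1643: 30 days (April has 30).
May 12, 1643 → Jun 12, 1643: 31 days (May has 31).
Jun 12, 1643 → Jul 12, 1643: 30 days (June has 30).
Jul 12, 1643 → Aug 12, 1643: 31 days (July has 31).
Aug 12, 1643 → Sep 12, 1643: 31 days (August has 31).
Sep 12, 1643 → Oct 12, 1643: 30 days (September has 30).
Oct 12, 1643 → Nov 12, 1643: 31 days (October has 31).
Nov 12, 1643 → Dec 8, 1643: 26 days.
Total: 7545 days.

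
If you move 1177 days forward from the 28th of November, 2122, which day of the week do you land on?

First find the weekday of Nov 28, 2122. Doomsday rule: the anchor day for the 2100s is Sunday. For year 22: 22÷12 = 1 r 10, and 10÷4 = 2, so 1+10+2 = 13.
Sunday + 13 ≡ Saturday — that's 2122's doomsday.
In November the doomsday date is Nov 7.
Nov 28 is 21 days after Nov 7; 21 mod 7 = 0, so Saturday + 0 = Saturday.
1177 mod 7 = 1, so 1177 days after a Saturday is Saturday + 1 = Sunday.

Sunday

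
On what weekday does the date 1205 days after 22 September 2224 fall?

First find the weekday of Sep 22, 2224. Doomsday rule: the anchor day for the 2200s is Friday. For year 24: 24÷12 = 2 r 0, and 0÷4 = 0, so 2+0+0 = 2.
Friday + 2 ≡ Sunday — that's 2224's doomsday.
In September the doomsday date is Sep 5.
Sep 22 is 17 days after Sep 5; 17 mod 7 = 3, so Sunday + 3 = Wednesday.
1205 mod 7 = 1, so 1205 days after a Wednesday is Wednesday + 1 = Thursday.

Thursday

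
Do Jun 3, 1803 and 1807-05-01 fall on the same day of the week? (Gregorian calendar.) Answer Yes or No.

From Jun 3, 1803 to May 1, 1807 is 1428 days.
1428 mod 7 = 0, so they are the same weekday.
(Jun 3, 1803 is a Friday; May 1, 1807 is a Friday.)

Yes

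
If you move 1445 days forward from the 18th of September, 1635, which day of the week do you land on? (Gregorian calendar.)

First find the weekday of Sep 18, 1635. Doomsday rule: the anchor day for the 1600s is Tuesday. For year 35: 35÷12 = 2 r 11, and 11÷4 = 2, so 2+11+2 = 15.
Tuesday + 15 ≡ Wednesday — that's 1635's doomsday.
In September the doomsday date is Sep 5.
Sep 18 is 13 days after Sep 5; 13 mod 7 = 6, so Wednesday + 6 = Tuesday.
1445 mod 7 = 3, so 1445 days after a Tuesday is Tuesday + 3 = Friday.

Friday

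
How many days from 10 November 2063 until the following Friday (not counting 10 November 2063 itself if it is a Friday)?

Nov 10, 2063 is a Saturday.
From Saturday to the next Friday is 6 days.

6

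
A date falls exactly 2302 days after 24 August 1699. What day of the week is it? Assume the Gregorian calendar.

Aug 24, 1699 is a Monday.
2302 mod 7 = 6, so 2302 days after a Monday is Monday + 6 = Sunday.

Sunday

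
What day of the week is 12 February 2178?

Doomsday rule: the anchor day for the 2100s is Sunday. For year 78: 78÷12 = 6 r 6, and 6÷4 = 1, so 6+6+1 = 13.
Sunday + 13 ≡ Saturday — that's 2178's doomsday.
In February the doomsday date is Feb 28 (2178 is not a leap year).
Feb 12 is 16 days before Feb 28; 16 mod 7 = 2, so Saturday − 2 = Thursday.

Thursday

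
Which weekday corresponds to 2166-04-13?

Doomsday rule: the anchor day for the 2100s is Sunday. For year 66: 66÷12 = 5 r 6, and 6÷4 = 1, so 5+6+1 = 12.
Sunday + 12 ≡ Friday — that's 2166's doomsday.
In April the doomsday date is Apr 4.
Apr 13 is 9 days after Apr 4; 9 mod 7 = 2, so Friday + 2 = Sunday.

Sunday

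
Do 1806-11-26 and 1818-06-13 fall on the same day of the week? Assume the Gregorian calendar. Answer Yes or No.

No

From Nov 26, 1806 to Jun 13, 1818 is 4217 days.
4217 mod 7 = 3, so they are different weekdays.
(Nov 26, 1806 is a Wednesday; Jun 13, 1818 is a Saturday.)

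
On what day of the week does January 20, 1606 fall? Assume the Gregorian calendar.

Doomsday rule: the anchor day for the 1600s is Tuesday. For year 06: 6÷12 = 0 r 6, and 6÷4 = 1, so 0+6+1 = 7.
Tuesday + 7 ≡ Tuesday — that's 1606's doomsday.
In January the doomsday date is Jan 3 (1606 is not a leap year).
Jan 20 is 17 days after Jan 3; 17 mod 7 = 3, so Tuesday + 3 = Friday.

Friday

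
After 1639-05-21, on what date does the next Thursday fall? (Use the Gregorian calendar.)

May 26, 1639

May 21, 1639 is a Saturday.
From Saturday to the next Thursday is 5 days.
May 21, 1639 + 5 = May 26, 1639.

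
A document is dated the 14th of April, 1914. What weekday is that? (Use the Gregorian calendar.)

Doomsday rule: the anchor day for the 1900s is Wednesday. For year 14: 14÷12 = 1 r 2, and 2÷4 = 0, so 1+2+0 = 3.
Wednesday + 3 ≡ Saturday — that's 1914's doomsday.
In April the doomsday date is Apr 4.
Apr 14 is 10 days after Apr 4; 10 mod 7 = 3, so Saturday + 3 = Tuesday.

Tuesday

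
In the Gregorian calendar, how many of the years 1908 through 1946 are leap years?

10

Multiples of 4 in [1908,1946]: 10.
Of those, multiples of 100: 0 (not leap unless ÷400).
Multiples of 400: 0.
Leap years = 10 − 0 + 0 = 10.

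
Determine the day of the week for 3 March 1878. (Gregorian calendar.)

Doomsday rule: the anchor day for the 1800s is Friday. For year 78: 78÷12 = 6 r 6, and 6÷4 = 1, so 6+6+1 = 13.
Friday + 13 ≡ Thursday — that's 1878's doomsday.
In March the doomsday date is Mar 14.
Mar 3 is 11 days before Mar 14; 11 mod 7 = 4, so Thursday − 4 = Sunday.

Sunday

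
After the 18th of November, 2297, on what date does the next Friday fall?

November 19, 2297

Nov 18, 2297 is a Thursday.
From Thursday to the next Friday is 1 day.
Nov 18, 2297 + 1 = Nov 19, 2297.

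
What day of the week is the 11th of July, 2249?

Wednesday

Doomsday rule: the anchor day for the 2200s is Friday. For year 49: 49÷12 = 4 r 1, and 1÷4 = 0, so 4+1+0 = 5.
Friday + 5 ≡ Wednesday — that's 2249's doomsday.
In July the doomsday date is Jul 11.
Jul 11 is the doomsday itself: Wednesday.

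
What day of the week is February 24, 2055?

Wednesday

Doomsday rule: the anchor day for the 2000s is Tuesday. For year 55: 55÷12 = 4 r 7, and 7÷4 = 1, so 4+7+1 = 12.
Tuesday + 12 ≡ Sunday — that's 2055's doomsday.
In February the doomsday date is Feb 28 (2055 is not a leap year).
Feb 24 is 4 days before Feb 28; 4 mod 7 = 4, so Sunday − 4 = Wednesday.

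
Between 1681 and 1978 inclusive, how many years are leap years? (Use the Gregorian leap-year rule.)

Multiples of 4 in [1681,1978]: 74.
Of those, multiples of 100: 3 (not leap unless ÷400).
Multiples of 400: 0.
Leap years = 74 − 3 + 0 = 71.

71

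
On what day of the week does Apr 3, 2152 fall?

Doomsday rule: the anchor day for the 2100s is Sunday. For year 52: 52÷12 = 4 r 4, and 4÷4 = 1, so 4+4+1 = 9.
Sunday + 9 ≡ Tuesday — that's 2152's doomsday.
In April the doomsday date is Apr 4.
Apr 3 is 1 day before Apr 4; 1 mod 7 = 1, so Tuesday − 1 = Monday.

Monday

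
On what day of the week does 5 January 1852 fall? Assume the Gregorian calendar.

Doomsday rule: the anchor day for the 1800s is Friday. For year 52: 52÷12 = 4 r 4, and 4÷4 = 1, so 4+4+1 = 9.
Friday + 9 ≡ Sunday — that's 1852's doomsday.
In January the doomsday date is Jan 4 (1852 is a leap year (divisible by 4)).
Jan 5 is 1 day after Jan 4; 1 mod 7 = 1, so Sunday + 1 = Monday.

Monday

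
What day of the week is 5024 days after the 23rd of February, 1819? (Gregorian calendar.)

First find the weekday of Feb 23, 1819. Doomsday rule: the anchor day for the 1800s is Friday. For year 19: 19÷12 = 1 r 7, and 7÷4 = 1, so 1+7+1 = 9.
Friday + 9 ≡ Sunday — that's 1819's doomsday.
In February the doomsday date is Feb 28 (1819 is not a leap year).
Feb 23 is 5 days before Feb 28; 5 mod 7 = 5, so Sunday − 5 = Tuesday.
5024 mod 7 = 5, so 5024 days after a Tuesday is Tuesday + 5 = Sunday.

Sunday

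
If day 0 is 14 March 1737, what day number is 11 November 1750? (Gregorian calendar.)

4990

Mar 14, 1737 → Mar 14, 1738: 365 days.
Mar 14, 1738 → Mar 14, 1739: 365 days.
Mar 14, 1739 → Mar 14, 1740: 366 days (Feb 29, 1740 is in that span).
Mar 14, 1740 → Mar 14, 1741: 365 days.
Mar 14, 1741 → Mar 14, 1742: 365 days.
Mar 14, 1742 → Mar 14, 1743: 365 days.
Mar 14, 1743 → Mar 14, 1744: 366 days (Feb 29, 1744 is in that span).
Mar 14, 1744 → Mar 14, 1745: 365 days.
Mar 14, 1745 → Mar 14, 1746: 365 days.
Mar 14, 1746 → Mar 14, 1747: 365 days.
Mar 14, 1747 → Mar 14, 1748: 366 days (Feb 29, 1748 is in that span).
Mar 14, 1748 → Mar 14, 1749: 365 days.
Mar 14, 1749 → Mar 14, 1750: 365 days.
Mar 14, 1750 → Apr 14, 1750: 31 days (March has 31).
Apr 14, 1750 → May 14, 1750: 30 days (April has 30).
May 14, 1750 → Jun 14, 1750: 31 days (May has 31).
Jun 14, 1750 → Jul 14, 1750: 30 days (June has 30).
Jul 14, 1750 → Aug 14, 1750: 31 days (July has 31).
Aug 14, 1750 → Sep 14, 1750: 31 days (August has 31).
Sep 14, 1750 → Oct 14, 1750: 30 days (September has 30).
Oct 14, 1750 → Nov 11, 1750: 28 days.
Total: 4990 days.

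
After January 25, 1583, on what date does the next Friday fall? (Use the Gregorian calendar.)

January 28, 1583

Jan 25, 1583 is a Tuesday.
From Tuesday to the next Friday is 3 days.
Jan 25, 1583 + 3 = Jan 28, 1583.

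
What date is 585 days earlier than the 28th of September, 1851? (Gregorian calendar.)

−365 (one year) → Sep 28, 1850 (220 left).
−28 → Aug 31, 1850 (end of Aug, 31 days; 192 left).
−31 → Jul 31, 1850 (end of Jul, 31 days; 161 left).
−31 → Jun 30, 1850 (end of Jun, 30 days; 130 left).
−30 → May 31, 1850 (end of May, 31 days; 100 left).
−31 → Apr 30, 1850 (end of Apr, 30 days; 69 left).
−30 → Mar 31, 1850 (end of Mar, 31 days; 39 left).
−31 → Feb 28, 1850 (end of Feb, 28 days; 8 left).
−8 → Feb 20, 1850.

February 20, 1850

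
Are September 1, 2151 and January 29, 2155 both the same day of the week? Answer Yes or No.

From Sep 1, 2151 to Jan 29, 2155 is 1246 days.
1246 mod 7 = 0, so they are the same weekday.
(Sep 1, 2151 is a Wednesday; Jan 29, 2155 is a Wednesday.)

Yes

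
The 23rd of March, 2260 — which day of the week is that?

Doomsday rule: the anchor day for the 2200s is Friday. For year 60: 60÷12 = 5 r 0, and 0÷4 = 0, so 5+0+0 = 5.
Friday + 5 ≡ Wednesday — that's 2260's doomsday.
In March the doomsday date is Mar 14.
Mar 23 is 9 days after Mar 14; 9 mod 7 = 2, so Wednesday + 2 = Friday.

Friday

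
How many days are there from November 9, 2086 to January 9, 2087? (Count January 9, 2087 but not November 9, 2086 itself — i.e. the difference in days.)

Nov 9, 2086 → Dec 9, 2086: 30 days (November has 30).
Dec 9, 2086 → Jan 9, 2087: 31 days.
Total: 61 days.

61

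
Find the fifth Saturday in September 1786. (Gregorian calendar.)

September 1, 1786 is a Friday.
The first Saturday is therefore September 2 (1 days later).
The fifth Saturday is 2 + 4×7 = September 30.

September 30, 1786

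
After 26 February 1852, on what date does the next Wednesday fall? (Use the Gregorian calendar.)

March 3, 1852

Feb 26, 1852 is a Thursday.
From Thursday to the next Wednesday is 6 days.
Feb 26, 1852 + 6 = Mar 3, 1852.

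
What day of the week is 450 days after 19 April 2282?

Apr 19, 2282 is a Wednesday.
450 mod 7 = 2, so 450 days after a Wednesday is Wednesday + 2 = Friday.

Friday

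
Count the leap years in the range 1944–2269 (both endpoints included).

Multiples of 4 in [1944,2269]: 82.
Of those, multiples of 100: 3 (not leap unless ÷400).
Multiples of 400: 1.
Leap years = 82 − 3 + 1 = 80.

80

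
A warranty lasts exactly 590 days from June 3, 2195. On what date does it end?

+366 (one year; includes Feb 29, 2196) → Jun 3, 2196 (224 left).
Jun has 30 days: +28 → Jul 1, 2196 (196 left).
Jul has 31 days: +31 → Aug 1, 2196 (165 left).
Aug has 31 days: +31 → Sep 1, 2196 (134 left).
Sep has 30 days: +30 → Oct 1, 2196 (104 left).
Oct has 31 days: +31 → Nov 1, 2196 (73 left).
Nov has 30 days: +30 → Dec 1, 2196 (43 left).
Dec has 31 days: +31 → Jan 1, 2197 (12 left).
+12 → Jan 13, 2197.

January 13, 2197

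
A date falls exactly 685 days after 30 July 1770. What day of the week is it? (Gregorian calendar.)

Sunday

Jul 30, 1770 is a Monday.
685 mod 7 = 6, so 685 days after a Monday is Monday + 6 = Sunday.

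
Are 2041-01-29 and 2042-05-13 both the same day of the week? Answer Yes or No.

From Jan 29, 2041 to May 13, 2042 is 469 days.
469 mod 7 = 0, so they are the same weekday.
(Jan 29, 2041 is a Tuesday; May 13, 2042 is a Tuesday.)

Yes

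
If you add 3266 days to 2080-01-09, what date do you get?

December 18, 2088

+366 (one year; includes Feb 29, 2080) → Jan 9, 2081 (2900 left).
+365 (one year) → Jan 9, 2082 (2535 left).
+365 (one year) → Jan 9, 2083 (2170 left).
+365 (one year) → Jan 9, 2084 (1805 left).
+366 (one year; includes Feb 29, 2084) → Jan 9, 2085 (1439 left).
+365 (one year) → Jan 9, 2086 (1074 left).
+365 (one year) → Jan 9, 2087 (709 left).
+365 (one year) → Jan 9, 2088 (344 left).
Jan has 31 days: +23 → Feb 1, 2088 (321 left).
Feb has 29 days: +29 → Mar 1, 2088 (292 left).
Mar has 31 days: +31 → Apr 1, 2088 (261 left).
Apr has 30 days: +30 → May 1, 2088 (231 left).
May has 31 days: +31 → Jun 1, 2088 (200 left).
Jun has 30 days: +30 → Jul 1, 2088 (170 left).
Jul has 31 days: +31 → Aug 1, 2088 (139 left).
Aug has 31 days: +31 → Sep 1, 2088 (108 left).
Sep has 30 days: +30 → Oct 1, 2088 (78 left).
Oct has 31 days: +31 → Nov 1, 2088 (47 left).
Nov has 30 days: +30 → Dec 1, 2088 (17 left).
+17 → Dec 18, 2088.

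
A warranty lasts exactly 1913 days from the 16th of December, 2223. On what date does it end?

March 12, 2229

+366 (one year; includes Feb 29, 2224) → Dec 16, 2224 (1547 left).
+365 (one year) → Dec 16, 2225 (1182 left).
+365 (one year) → Dec 16, 2226 (817 left).
+365 (one year) → Dec 16, 2227 (452 left).
+366 (one year; includes Feb 29, 2228) → Dec 16, 2228 (86 left).
Dec has 31 days: +16 → Jan 1, 2229 (70 left).
Jan has 31 days: +31 → Feb 1, 2229 (39 left).
Feb has 28 days: +28 → Mar 1, 2229 (11 left).
+11 → Mar 12, 2229.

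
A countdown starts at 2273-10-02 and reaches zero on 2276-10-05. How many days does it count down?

1099

Oct 2, 2273 → Oct 2, 2274: 365 days.
Oct 2, 2274 → Oct 2, 2275: 365 days.
Oct 2, 2275 → Nov 2, 2275: 31 days (October has 31).
Nov 2, 2275 → Dec 2, 2275: 30 days (November has 30).
Dec 2, 2275 → Jan 2, 2276: 31 days (December has 31).
Jan 2, 2276 → Feb 2, 2276: 31 days (January has 31).
Feb 2, 2276 → Mar 2, 2276: 29 days (February has 29).
Mar 2, 2276 → Apr 2, 2276: 31 days (March has 31).
Apr 2, 2276 → May 2, 2276: 30 days (April has 30).
May 2, 2276 → Jun 2, 2276: 31 days (May has 31).
Jun 2, 2276 → Jul 2, 2276: 30 days (June has 30).
Jul 2, 2276 → Aug 2, 2276: 31 days (July has 31).
Aug 2, 2276 → Sep 2, 2276: 31 days (August has 31).
Sep 2, 2276 → Oct 2, 2276: 30 days (September has 30).
Oct 2, 2276 → Oct 5, 2276: 3 days.
Total: 1099 days.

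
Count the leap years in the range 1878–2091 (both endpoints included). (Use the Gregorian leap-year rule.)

Multiples of 4 in [1878,2091]: 53.
Of those, multiples of 100: 2 (not leap unless ÷400).
Multiples of 400: 1.
Leap years = 53 − 2 + 1 = 52.

52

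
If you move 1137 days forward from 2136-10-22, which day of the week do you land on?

Oct 22, 2136 is a Monday.
1137 mod 7 = 3, so 1137 days after a Monday is Monday + 3 = Thursday.

Thursday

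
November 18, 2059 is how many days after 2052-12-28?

2516

Dec 28, 2052 → Dec 28, 2053: 365 days.
Dec 28, 2053 → Dec 28, 2054: 365 days.
Dec 28, 2054 → Dec 28, 2055: 365 days.
Dec 28, 2055 → Dec 28, 2056: 366 days (Feb 29, 2056 is in that span).
Dec 28, 2056 → Dec 28, 2057: 365 days.
Dec 28, 2057 → Dec 28, 2058: 365 days.
Dec 28, 2058 → Jan 28, 2059: 31 days (December has 31).
Jan 28, 2059 → Feb 28, 2059: 31 days (January has 31).
Feb 28, 2059 → Mar 28, 2059: 28 days (February has 28).
Mar 28, 2059 → Apr 28, 2059: 31 days (March has 31).
Apr 28, 2059 → May 28, 2059: 30 days (April has 30).
May 28, 2059 → Jun 28, 2059: 31 days (May has 31).
Jun 28, 2059 → Jul 28, 2059: 30 days (June has 30).
Jul 28, 2059 → Aug 28, 2059: 31 days (July has 31).
Aug 28, 2059 → Sep 28, 2059: 31 days (August has 31).
Sep 28, 2059 → Oct 28, 2059: 30 days (September has 30).
Oct 28, 2059 → Nov 18, 2059: 21 days.
Total: 2516 days.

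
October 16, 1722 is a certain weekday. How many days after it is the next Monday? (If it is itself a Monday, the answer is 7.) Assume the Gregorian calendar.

3

Oct 16, 1722 is a Friday.
From Friday to the next Monday is 3 days.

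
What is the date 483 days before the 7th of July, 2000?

March 12, 1999

−366 (one year; includes Feb 29, 2000) → Jul 7, 1999 (117 left).
−7 → Jun 30, 1999 (end of Jun, 30 days; 110 left).
−30 → May 31, 1999 (end of May, 31 days; 80 left).
−31 → Apr 30, 1999 (end of Apr, 30 days; 49 left).
−30 → Mar 31, 1999 (end of Mar, 31 days; 19 left).
−19 → Mar 12, 1999.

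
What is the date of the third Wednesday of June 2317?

June 20, 2317

June 1, 2317 is a Friday.
The first Wednesday is therefore June 6 (5 days later).
The third Wednesday is 6 + 2×7 = June 20.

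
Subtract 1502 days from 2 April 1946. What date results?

February 20, 1942

−365 (one year) → Apr 2, 1945 (1137 left).
−365 (one year) → Apr 2, 1944 (772 left).
−366 (one year; includes Feb 29, 1944) → Apr 2, 1943 (406 left).
−365 (one year) → Apr 2, 1942 (41 left).
−2 → Mar 31, 1942 (end of Mar, 31 days; 39 left).
−31 → Feb 28, 1942 (end of Feb, 28 days; 8 left).
−8 → Feb 20, 1942.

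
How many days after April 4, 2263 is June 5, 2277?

Apr 4, 2263 → Apr 4, 2264: 366 days (Feb 29, 2264 is in that span).
Apr 4, 2264 → Apr 4, 2265: 365 days.
Apr 4, 2265 → Apr 4, 2266: 365 days.
Apr 4, 2266 → Apr 4, 2267: 365 days.
Apr 4, 2267 → Apr 4, 2268: 366 days (Feb 29, 2268 is in that span).
Apr 4, 2268 → Apr 4, 2269: 365 days.
Apr 4, 2269 → Apr 4, 2270: 365 days.
Apr 4, 2270 → Apr 4, 2271: 365 days.
Apr 4, 2271 → Apr 4, 2272: 366 days (Feb 29, 2272 is in that span).
Apr 4, 2272 → Apr 4, 2273: 365 days.
Apr 4, 2273 → Apr 4, 2274: 365 days.
Apr 4, 2274 → Apr 4, 2275: 365 days.
Apr 4, 2275 → Apr 4, 2276: 366 days (Feb 29, 2276 is in that span).
Apr 4, 2276 → Apr 4, 2277: 365 days.
Apr 4, 2277 → May 4, 2277: 30 days (April has 30).
May 4, 2277 → Jun 4, 2277: 31 days (May has 31).
Jun 4, 2277 → Jun 5, 2277: 1 days.
Total: 5176 days.

5176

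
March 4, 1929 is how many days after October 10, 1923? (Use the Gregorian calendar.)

1972

Oct 10, 1923 → Oct 10, 1924: 366 days (Feb 29, 1924 is in that span).
Oct 10, 1924 → Oct 10, 1925: 365 days.
Oct 10, 1925 → Oct 10, 1926: 365 days.
Oct 10, 1926 → Oct 10, 1927: 365 days.
Oct 10, 1927 → Oct 10, 1928: 366 days (Feb 29, 1928 is in that span).
Oct 10, 1928 → Nov 10, 1928: 31 days (October has 31).
Nov 10, 1928 → Dec 10, 1928: 30 days (November has 30).
Dec 10, 1928 → Jan 10, 1929: 31 days (December has 31).
Jan 10, 1929 → Feb 10, 1929: 31 days (January has 31).
Feb 10, 1929 → Mar 4, 1929: 22 days.
Total: 1972 days.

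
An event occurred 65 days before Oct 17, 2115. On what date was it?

August 13, 2115

−17 → Sep 30, 2115 (end of Sep, 30 days; 48 left).
−30 → Aug 31, 2115 (end of Aug, 31 days; 18 left).
−18 → Aug 13, 2115.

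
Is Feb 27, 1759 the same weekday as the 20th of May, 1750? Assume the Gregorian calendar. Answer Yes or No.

From May 20, 1750 to Feb 27, 1759 is 3205 days.
3205 mod 7 = 6, so they are different weekdays.
(May 20, 1750 is a Wednesday; Feb 27, 1759 is a Tuesday.)

No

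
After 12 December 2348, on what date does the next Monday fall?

December 13, 2348

Dec 12, 2348 is a Sunday.
From Sunday to the next Monday is 1 day.
Dec 12, 2348 + 1 = Dec 13, 2348.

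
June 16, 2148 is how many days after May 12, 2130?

6610

May 12, 2130 → May 12, 2131: 365 days.
May 12, 2131 → May 12, 2132: 366 days (Feb 29, 2132 is in that span).
May 12, 2132 → May 12, 2133: 365 days.
May 12, 2133 → May 12, 2134: 365 days.
May 12, 2134 → May 12, 2135: 365 days.
May 12, 2135 → May 12, 2136: 366 days (Feb 29, 2136 is in that span).
May 12, 2136 → May 12, 2137: 365 days.
May 12, 2137 → May 12, 2138: 365 days.
May 12, 2138 → May 12, 2139: 365 days.
May 12, 2139 → May 12, 2140: 366 days (Feb 29, 2140 is in that span).
May 12, 2140 → May 12, 2141: 365 days.
May 12, 2141 → May 12, 2142: 365 days.
May 12, 2142 → May 12, 2143: 365 days.
May 12, 2143 → May 12, 2144: 366 days (Feb 29, 2144 is in that span).
May 12, 2144 → May 12, 2145: 365 days.
May 12, 2145 → May 12, 2146: 365 days.
May 12, 2146 → May 12, 2147: 365 days.
May 12, 2147 → May 12, 2148: 366 days (Feb 29, 2148 is in that span).
May 12, 2148 → Jun 12, 2148: 31 days (May has 31).
Jun 12, 2148 → Jun 16, 2148: 4 days.
Total: 6610 days.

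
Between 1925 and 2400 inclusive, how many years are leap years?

116

Multiples of 4 in [1925,2400]: 119.
Of those, multiples of 100: 5 (not leap unless ÷400).
Multiples of 400: 2.
Leap years = 119 − 5 + 2 = 116.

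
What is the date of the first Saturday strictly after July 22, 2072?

July 23, 2072

Jul 22, 2072 is a Friday.
From Friday to the next Saturday is 1 day.
Jul 22, 2072 + 1 = Jul 23, 2072.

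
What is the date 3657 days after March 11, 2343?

+366 (one year; includes Feb 29, 2344) → Mar 11, 2344 (3291 left).
+365 (one year) → Mar 11, 2345 (2926 left).
+365 (one year) → Mar 11, 2346 (2561 left).
+365 (one year) → Mar 11, 2347 (2196 left).
+366 (one year; includes Feb 29, 2348) → Mar 11, 2348 (1830 left).
+365 (one year) → Mar 11, 2349 (1465 left).
+365 (one year) → Mar 11, 2350 (1100 left).
+365 (one year) → Mar 11, 2351 (735 left).
+366 (one year; includes Feb 29, 2352) → Mar 11, 2352 (369 left).
Mar has 31 days: +21 → Apr 1, 2352 (348 left).
Apr has 30 days: +30 → May 1, 2352 (318 left).
May has 31 days: +31 → Jun 1, 2352 (287 left).
Jun has 30 days: +30 → Jul 1, 2352 (257 left).
Jul has 31 days: +31 → Aug 1, 2352 (226 left).
Aug has 31 days: +31 → Sep 1, 2352 (195 left).
Sep has 30 days: +30 → Oct 1, 2352 (165 left).
Oct has 31 days: +31 → Nov 1, 2352 (134 left).
Nov has 30 days: +30 → Dec 1, 2352 (104 left).
Dec has 31 days: +31 → Jan 1, 2353 (73 left).
Jan has 31 days: +31 → Feb 1, 2353 (42 left).
Feb has 28 days: +28 → Mar 1, 2353 (14 left).
+14 → Mar 15, 2353.

March 15, 2353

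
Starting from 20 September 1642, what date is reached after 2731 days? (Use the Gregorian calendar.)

+365 (one year) → Sep 20, 1643 (2366 left).
+366 (one year; includes Feb 29, 1644) → Sep 20, 1644 (2000 left).
+365 (one year) → Sep 20, 1645 (1635 left).
+365 (one year) → Sep 20, 1646 (1270 left).
+365 (one year) → Sep 20, 1647 (905 left).
+366 (one year; includes Feb 29, 1648) → Sep 20, 1648 (539 left).
+365 (one year) → Sep 20, 1649 (174 left).
Sep has 30 days: +11 → Oct 1, 1649 (163 left).
Oct has 31 days: +31 → Nov 1, 1649 (132 left).
Nov has 30 days: +30 → Dec 1, 1649 (102 left).
Dec has 31 days: +31 → Jan 1, 1650 (71 left).
Jan has 31 days: +31 → Feb 1, 1650 (40 left).
Feb has 28 days: +28 → Mar 1, 1650 (12 left).
+12 → Mar 13, 1650.

March 13, 1650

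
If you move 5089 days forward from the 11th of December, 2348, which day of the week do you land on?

Saturday

First find the weekday of Dec 11, 2348. Doomsday rule: the anchor day for the 2300s is Wednesday. For year 48: 48÷12 = 4 r 0, and 0÷4 = 0, so 4+0+0 = 4.
Wednesday + 4 ≡ Sunday — that's 2348's doomsday.
In December the doomsday date is Dec 12.
Dec 11 is 1 day before Dec 12; 1 mod 7 = 1, so Sunday − 1 = Saturday.
5089 mod 7 = 0, so 5089 days after a Saturday is Saturday + 0 = Saturday.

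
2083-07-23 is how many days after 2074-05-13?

May 13, 2074 → May 13, 2075: 365 days.
May 13, 2075 → May 13, 2076: 366 days (Feb 29, 2076 is in that span).
May 13, 2076 → May 13, 2077: 365 days.
May 13, 2077 → May 13, 2078: 365 days.
May 13, 2078 → May 13, 2079: 365 days.
May 13, 2079 → May 13, 2080: 366 days (Feb 29, 2080 is in that span).
May 13, 2080 → May 13, 2081: 365 days.
May 13, 2081 → May 13, 2082: 365 days.
May 13, 2082 → May 13, 2083: 365 days.
May 13, 2083 → Jun 13, 2083: 31 days (May has 31).
Jun 13, 2083 → Jul 13, 2083: 30 days (June has 30).
Jul 13, 2083 → Jul 23, 2083: 10 days.
Total: 3358 days.

3358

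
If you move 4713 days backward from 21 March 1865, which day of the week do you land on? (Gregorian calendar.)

Sunday

Mar 21, 1865 is a Tuesday.
4713 mod 7 = 2, so 4713 days before a Tuesday is Tuesday − 2 = Sunday.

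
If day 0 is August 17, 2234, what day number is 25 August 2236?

739

Aug 17, 2234 → Aug 17, 2235: 365 days.
Aug 17, 2235 → Sep 17, 2235: 31 days (August has 31).
Sep 17, 2235 → Oct 17, 2235: 30 days (September has 30).
Oct 17, 2235 → Nov 17, 2235: 31 days (October has 31).
Nov 17, 2235 → Dec 17, 2235: 30 days (November has 30).
Dec 17, 2235 → Jan 17, 2236: 31 days (December has 31).
Jan 17, 2236 → Feb 17, 2236: 31 days (January has 31).
Feb 17, 2236 → Mar 17, 2236: 29 days (February has 29).
Mar 17, 2236 → Apr 17, 2236: 31 days (March has 31).
Apr 17, 2236 → May 17, 2236: 30 days (April has 30).
May 17, 2236 → Jun 17, 2236: 31 days (May has 31).
Jun 17, 2236 → Jul 17, 2236: 30 days (June has 30).
Jul 17, 2236 → Aug 17, 2236: 31 days (July has 31).
Aug 17, 2236 → Aug 25, 2236: 8 days.
Total: 739 days.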